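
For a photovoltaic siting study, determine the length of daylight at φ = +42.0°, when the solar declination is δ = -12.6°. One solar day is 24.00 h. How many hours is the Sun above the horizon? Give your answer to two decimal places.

10.45 h

cos H₀ = −tan φ · tan δ = −tan(+42.0°) × tan(-12.600°) = 0.2013, so H₀ = 1.3681 rad = 78.39°.
Daylight = 2H₀/(2π) × 24.00 h = (1.3681/π) × 24.00 = 10.45 h.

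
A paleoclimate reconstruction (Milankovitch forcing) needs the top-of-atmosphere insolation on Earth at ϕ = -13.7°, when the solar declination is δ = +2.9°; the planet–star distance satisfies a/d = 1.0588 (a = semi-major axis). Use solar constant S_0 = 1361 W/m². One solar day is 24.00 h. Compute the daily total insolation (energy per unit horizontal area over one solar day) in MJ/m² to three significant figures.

cos h₀ = −tan(-13.7°) tan(+2.900°) = 0.0123, h₀ = 1.5584 rad.
Bracket: h₀ sin ϕ sin δ + cos ϕ cos δ sin h₀ = 1.5584×-0.23684×0.05059 + 0.97155×0.99872×0.99992 = -0.018672 + 0.970229 = 0.951557.
Inverse-square distance factor (a/d)² = 1.0588² = 1.121057.
Q̄ = (S_0/π) × 1.121057 × [bracket] = (1361/π) × 1.121057 × 0.951557 = 462.14 W/m².
Daily total = Q̄ × 24.00 h × 3600 s/h = 462.14 × 24.00 × 3600 / 10⁶ = 39.93 MJ/m².

39.9 MJ/m²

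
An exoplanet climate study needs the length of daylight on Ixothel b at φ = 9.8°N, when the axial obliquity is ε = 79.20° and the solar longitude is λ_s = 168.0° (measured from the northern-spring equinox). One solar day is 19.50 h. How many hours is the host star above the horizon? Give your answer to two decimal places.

Solar declination: sin δ = sin ε · sin λ_s = sin 79.20° × sin 168.0° = 0.20423, so δ = +11.784°.
cos H₀ = −tan φ · tan δ = −tan(+9.8°) × tan(+11.784°) = -0.0360, so H₀ = 1.6068 rad = 92.07°.
Daylight = 2H₀/(2π) × 19.50 h = (1.6068/π) × 19.50 = 9.97 h.

9.97 h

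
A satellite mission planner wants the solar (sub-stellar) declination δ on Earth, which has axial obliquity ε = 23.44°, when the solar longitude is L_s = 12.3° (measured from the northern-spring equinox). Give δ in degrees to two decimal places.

δ = +4.86°

sin δ = sin ε · sin L_s = sin 23.44° × sin 12.3° = 0.084741.
δ = arcsin(0.084741) = +4.86°.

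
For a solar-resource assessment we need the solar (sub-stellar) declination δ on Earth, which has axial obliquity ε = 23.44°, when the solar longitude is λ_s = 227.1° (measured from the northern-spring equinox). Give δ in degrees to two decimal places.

sin δ = sin ε · sin λ_s = sin 23.44° × sin 227.1° = -0.291397.
δ = arcsin(-0.291397) = -16.94°.

δ = -16.94°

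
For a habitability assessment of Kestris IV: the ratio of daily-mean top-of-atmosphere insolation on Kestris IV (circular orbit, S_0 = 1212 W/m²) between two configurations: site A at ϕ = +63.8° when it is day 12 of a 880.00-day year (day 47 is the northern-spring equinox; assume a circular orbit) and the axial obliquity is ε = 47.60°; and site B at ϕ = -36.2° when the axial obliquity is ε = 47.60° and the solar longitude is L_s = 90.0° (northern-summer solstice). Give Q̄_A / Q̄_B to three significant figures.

Q̄_A / Q̄_B ≈ 4.54

— Configuration A (ϕ=+63.8°):
Solar longitude: L_s = 360° × (12 − 47)/880.00 = -14.318°, i.e. -14.318° + 360° = 345.682°.
sin δ = sin 47.60° × sin 345.682° = -0.18262, so δ = -10.523°.
cos h₀ = −tan(+63.8°) tan(-10.523°) = 0.3775, h₀ = 1.1837 rad.
Bracket: h₀ sin ϕ sin δ + cos ϕ cos δ sin h₀ = 1.1837×0.89726×-0.18262 + 0.44151×0.98318×0.92601 = -0.193958 + 0.401966 = 0.208008.
Q̄ = (S_0/π) × [bracket] = (1212/π) × 0.208008 = 80.248 W/m².
— Configuration B (ϕ=-36.2°):
Solar declination: sin δ = sin ε · sin L_s = sin 47.60° × sin 90.0° = 0.73846, so δ = +47.600°.
cos h₀ = −tan(-36.2°) tan(+47.600°) = 0.8015, h₀ = 0.6410 rad.
Bracket: h₀ sin ϕ sin δ + cos ϕ cos δ sin h₀ = 0.6410×-0.59061×0.73846 + 0.80696×0.67430×0.59797 = -0.279567 + 0.325375 = 0.045808.
Q̄ = (S_0/π) × [bracket] = (1212/π) × 0.045808 = 17.672 W/m².
Ratio Q̄_A / Q̄_B = 80.248 / 17.672 = 4.541.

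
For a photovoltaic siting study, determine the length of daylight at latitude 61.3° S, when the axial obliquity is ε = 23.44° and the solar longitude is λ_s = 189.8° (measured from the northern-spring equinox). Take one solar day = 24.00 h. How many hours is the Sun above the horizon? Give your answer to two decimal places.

12.95 h

Solar declination: sin δ = sin ε · sin λ_s = sin 23.44° × sin 189.8° = -0.06771, so δ = -3.882°.
cos H₀ = −tan φ · tan δ = −tan(-61.3°) × tan(-3.882°) = -0.1240, so H₀ = 1.6951 rad = 97.12°.
Daylight = 2H₀/(2π) × 24.00 h = (1.6951/π) × 24.00 = 12.95 h.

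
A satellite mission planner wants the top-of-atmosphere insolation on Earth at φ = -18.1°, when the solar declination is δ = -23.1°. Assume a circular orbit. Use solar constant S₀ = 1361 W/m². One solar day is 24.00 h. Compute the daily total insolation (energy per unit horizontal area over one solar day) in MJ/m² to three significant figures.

40.2 MJ/m²

cos H₀ = −tan(-18.1°) tan(-23.100°) = -0.1394, H₀ = 1.7107 rad.
Bracket: H₀ sin φ sin δ + cos φ cos δ sin H₀ = 1.7107×-0.31068×-0.39234 + 0.95052×0.91982×0.99023 = 0.208521 + 0.865765 = 1.074286.
Q̄ = (S₀/π) × [bracket] = (1361/π) × 1.074286 = 465.40 W/m².
Daily total = Q̄ × 24.00 h × 3600 s/h = 465.40 × 24.00 × 3600 / 10⁶ = 40.21 MJ/m².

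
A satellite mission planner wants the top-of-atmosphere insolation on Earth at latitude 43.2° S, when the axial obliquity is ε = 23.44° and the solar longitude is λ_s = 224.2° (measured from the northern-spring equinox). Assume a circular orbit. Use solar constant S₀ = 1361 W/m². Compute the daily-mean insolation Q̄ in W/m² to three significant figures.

Solar declination: sin δ = sin ε · sin λ_s = sin 23.44° × sin 224.2° = -0.27732, so δ = -16.101°.
cos H₀ = −tan(-43.2°) tan(-16.101°) = -0.2711, H₀ = 1.8453 rad.
Bracket: H₀ sin φ sin δ + cos φ cos δ sin H₀ = 1.8453×-0.68455×-0.27732 + 0.72897×0.96078×0.96256 = 0.350311 + 0.674158 = 1.024469.
Q̄ = (S₀/π) × [bracket] = (1361/π) × 1.024469 = 443.8 W/m².

Q̄ ≈ 444 W/m²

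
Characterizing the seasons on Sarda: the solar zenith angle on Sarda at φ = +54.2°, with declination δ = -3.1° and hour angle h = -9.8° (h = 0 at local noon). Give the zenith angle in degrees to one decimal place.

θ_z = 57.9°

cos θ_z = sin φ sin δ + cos φ cos δ cos h = -0.043861 + 0.575578 = 0.531717.
θ_z = arccos(0.531717) = 57.9°.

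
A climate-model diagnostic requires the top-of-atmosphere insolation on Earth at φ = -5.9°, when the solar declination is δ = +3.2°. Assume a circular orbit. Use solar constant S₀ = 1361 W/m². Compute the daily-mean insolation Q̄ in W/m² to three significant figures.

Q̄ ≈ 426 W/m²

cos H₀ = −tan(-5.9°) tan(+3.200°) = 0.0058, H₀ = 1.5650 rad.
Bracket: H₀ sin φ sin δ + cos φ cos δ sin H₀ = 1.5650×-0.10279×0.05582 + 0.99470×0.99844×0.99998 = -0.008980 + 0.993128 = 0.984148.
Q̄ = (S₀/π) × [bracket] = (1361/π) × 0.984148 = 426.4 W/m².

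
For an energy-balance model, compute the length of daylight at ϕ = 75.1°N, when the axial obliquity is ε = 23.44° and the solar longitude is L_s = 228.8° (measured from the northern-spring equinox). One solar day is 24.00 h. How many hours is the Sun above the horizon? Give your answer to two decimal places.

Solar declination: sin δ = sin ε · sin L_s = sin 23.44° × sin 228.8° = -0.29930, so δ = -17.416°.
cos h₀ = −tan ϕ · tan δ = 1.1789 ≥ 1, so the Sun never rises (polar night) and h₀ = 0.
Daylight = 2h₀/(2π) × 24.00 h = (0.0000/π) × 24.00 = 0.00 h.

0.00 h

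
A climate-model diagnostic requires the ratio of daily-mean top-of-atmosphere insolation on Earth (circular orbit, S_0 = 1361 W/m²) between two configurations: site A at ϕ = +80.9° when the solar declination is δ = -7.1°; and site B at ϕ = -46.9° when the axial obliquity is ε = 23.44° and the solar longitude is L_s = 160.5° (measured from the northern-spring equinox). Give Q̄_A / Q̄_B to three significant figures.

— Configuration A (ϕ=+80.9°):
cos h₀ = −tan(+80.9°) tan(-7.100°) = 0.7776, h₀ = 0.6799 rad.
Bracket: h₀ sin ϕ sin δ + cos ϕ cos δ sin h₀ = 0.6799×0.98741×-0.12360 + 0.15816×0.99233×0.62872 = -0.082978 + 0.098676 = 0.015698.
Q̄ = (S_0/π) × [bracket] = (1361/π) × 0.015698 = 6.8007 W/m².
— Configuration B (ϕ=-46.9°):
Solar declination: sin δ = sin ε · sin L_s = sin 23.44° × sin 160.5° = 0.13278, so δ = +7.631°.
cos h₀ = −tan(-46.9°) tan(+7.631°) = 0.1432, h₀ = 1.4271 rad.
Bracket: h₀ sin ϕ sin δ + cos ϕ cos δ sin h₀ = 1.4271×-0.73016×0.13278 + 0.68327×0.99114×0.98970 = -0.138358 + 0.670241 = 0.531883.
Q̄ = (S_0/π) × [bracket] = (1361/π) × 0.531883 = 230.42 W/m².
Ratio Q̄_A / Q̄_B = 6.8007 / 230.42 = 0.02951.

Q̄_A / Q̄_B ≈ 0.0295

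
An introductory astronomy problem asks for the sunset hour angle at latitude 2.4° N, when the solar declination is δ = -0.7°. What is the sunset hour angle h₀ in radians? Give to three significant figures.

h₀ = 1.57 rad

cos h₀ = −tan ϕ · tan δ = −tan(+2.4°) × tan(-0.700°) = 0.0005, so h₀ = 1.5703 rad = 89.97°.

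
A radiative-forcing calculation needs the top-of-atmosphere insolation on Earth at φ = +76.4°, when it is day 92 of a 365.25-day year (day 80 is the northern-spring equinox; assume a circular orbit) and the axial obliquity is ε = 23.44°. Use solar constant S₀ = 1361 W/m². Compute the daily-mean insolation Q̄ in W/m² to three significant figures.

Q̄ ≈ 161 W/m²

Solar longitude: λ_s = 360° × (92 − 80)/365.25 = 11.828°.
sin δ = sin 23.44° × sin 11.828° = 0.08153, so δ = +4.677°.
cos H₀ = −tan(+76.4°) tan(+4.677°) = -0.3381, H₀ = 1.9157 rad.
Bracket: H₀ sin φ sin δ + cos φ cos δ sin H₀ = 1.9157×0.97196×0.08153 + 0.23514×0.99667×0.94109 = 0.151808 + 0.220551 = 0.372359.
Q̄ = (S₀/π) × [bracket] = (1361/π) × 0.372359 = 161.3 W/m².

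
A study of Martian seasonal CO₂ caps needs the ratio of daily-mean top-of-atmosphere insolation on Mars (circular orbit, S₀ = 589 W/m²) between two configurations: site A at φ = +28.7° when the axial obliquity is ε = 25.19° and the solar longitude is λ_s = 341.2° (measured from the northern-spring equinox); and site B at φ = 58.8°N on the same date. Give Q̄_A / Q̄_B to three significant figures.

Q̄_A / Q̄_B ≈ 2.24

— Configuration A (φ=+28.7°):
Solar declination: sin δ = sin ε · sin λ_s = sin 25.19° × sin 341.2° = -0.13716, so δ = -7.884°.
cos H₀ = −tan(+28.7°) tan(-7.884°) = 0.0758, H₀ = 1.4949 rad.
Bracket: H₀ sin φ sin δ + cos φ cos δ sin H₀ = 1.4949×0.48022×-0.13716 + 0.87715×0.99055×0.99712 = -0.098465 + 0.866359 = 0.767894.
Q̄ = (S₀/π) × [bracket] = (589/π) × 0.767894 = 143.97 W/m².
— Configuration B (φ=+58.8°):
cos H₀ = −tan(+58.8°) tan(-7.884°) = 0.2286, H₀ = 1.3401 rad.
Bracket: H₀ sin φ sin δ + cos φ cos δ sin H₀ = 1.3401×0.85536×-0.13716 + 0.51803×0.99055×0.97351 = -0.157222 + 0.499542 = 0.342320.
Q̄ = (S₀/π) × [bracket] = (589/π) × 0.342320 = 64.180 W/m².
Ratio Q̄_A / Q̄_B = 143.97 / 64.180 = 2.243.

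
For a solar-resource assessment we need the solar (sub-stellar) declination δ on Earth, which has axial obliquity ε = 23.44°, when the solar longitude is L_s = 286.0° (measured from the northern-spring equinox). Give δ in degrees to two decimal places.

sin δ = sin ε · sin L_s = sin 23.44° × sin 286.0° = -0.382379.
δ = arcsin(-0.382379) = -22.48°.

δ = -22.48°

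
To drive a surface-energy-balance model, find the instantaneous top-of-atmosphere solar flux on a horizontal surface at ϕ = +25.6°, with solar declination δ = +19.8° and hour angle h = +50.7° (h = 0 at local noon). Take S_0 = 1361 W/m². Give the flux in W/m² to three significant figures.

cos θ_z = sin ϕ sin δ + cos ϕ cos δ cos h = 0.146364 + 0.537434 = 0.683798.
Flux = S_0 · cos θ_z = 1361 × 0.683798 = 930.6 W/m².

931 W/m²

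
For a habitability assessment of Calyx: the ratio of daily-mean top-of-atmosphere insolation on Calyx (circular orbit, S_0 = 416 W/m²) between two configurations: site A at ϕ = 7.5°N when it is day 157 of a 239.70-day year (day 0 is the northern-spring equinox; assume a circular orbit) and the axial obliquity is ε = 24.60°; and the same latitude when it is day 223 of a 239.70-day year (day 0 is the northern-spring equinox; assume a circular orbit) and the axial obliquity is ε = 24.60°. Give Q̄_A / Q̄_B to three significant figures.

Q̄_A / Q̄_B ≈ 0.916

— Configuration A (ϕ=+7.5°):
Solar longitude: L_s = 360° × (157 − 0)/239.70 = 235.795°.
sin δ = sin 24.60° × sin 235.795° = -0.34428, so δ = -20.138°.
cos h₀ = −tan(+7.5°) tan(-20.138°) = 0.0483, h₀ = 1.5225 rad.
Bracket: h₀ sin ϕ sin δ + cos ϕ cos δ sin h₀ = 1.5225×0.13053×-0.34428 + 0.99144×0.93887×0.99883 = -0.068419 + 0.929744 = 0.861325.
Q̄ = (S_0/π) × [bracket] = (416/π) × 0.861325 = 114.05 W/m².
— Configuration B (ϕ=+7.5°):
Solar longitude: L_s = 360° × (223 − 0)/239.70 = 334.919°.
sin δ = sin 24.60° × sin 334.919° = -0.17646, so δ = -10.164°.
cos h₀ = −tan(+7.5°) tan(-10.164°) = 0.0236, h₀ = 1.5472 rad.
Bracket: h₀ sin ϕ sin δ + cos ϕ cos δ sin h₀ = 1.5472×0.13053×-0.17646 + 0.99144×0.98431×0.99972 = -0.035637 + 0.975611 = 0.939974.
Q̄ = (S_0/π) × [bracket] = (416/π) × 0.939974 = 124.47 W/m².
Ratio Q̄_A / Q̄_B = 114.05 / 124.47 = 0.9163.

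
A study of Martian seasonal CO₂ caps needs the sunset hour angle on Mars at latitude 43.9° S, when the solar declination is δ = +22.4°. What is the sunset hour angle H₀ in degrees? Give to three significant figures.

H₀ = 66.6°

cos H₀ = −tan φ · tan δ = −tan(-43.9°) × tan(+22.400°) = 0.3966, so H₀ = 1.1629 rad = 66.63°.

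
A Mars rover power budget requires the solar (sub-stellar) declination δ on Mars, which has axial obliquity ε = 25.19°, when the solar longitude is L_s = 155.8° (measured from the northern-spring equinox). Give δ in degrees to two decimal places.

sin δ = sin ε · sin L_s = sin 25.19° × sin 155.8° = 0.174472.
δ = arcsin(0.174472) = +10.05°.

δ = +10.05°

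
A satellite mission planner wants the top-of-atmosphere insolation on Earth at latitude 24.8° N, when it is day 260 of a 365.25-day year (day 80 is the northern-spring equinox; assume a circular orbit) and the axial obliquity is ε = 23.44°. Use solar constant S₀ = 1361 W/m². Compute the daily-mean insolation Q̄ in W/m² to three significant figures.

Solar longitude: λ_s = 360° × (260 − 80)/365.25 = 177.413°.
sin δ = sin 23.44° × sin 177.413° = 0.01796, so δ = +1.029°.
cos H₀ = −tan(+24.8°) tan(+1.029°) = -0.0083, H₀ = 1.5791 rad.
Bracket: H₀ sin φ sin δ + cos φ cos δ sin H₀ = 1.5791×0.41945×0.01796 + 0.90778×0.99984×0.99997 = 0.011896 + 0.907608 = 0.919504.
Q̄ = (S₀/π) × [bracket] = (1361/π) × 0.919504 = 398.3 W/m².

Q̄ ≈ 398 W/m²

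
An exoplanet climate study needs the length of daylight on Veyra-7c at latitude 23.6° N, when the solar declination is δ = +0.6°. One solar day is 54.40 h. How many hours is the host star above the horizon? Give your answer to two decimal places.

27.28 h

cos H₀ = −tan φ · tan δ = −tan(+23.6°) × tan(+0.600°) = -0.0046, so H₀ = 1.5754 rad = 90.26°.
Daylight = 2H₀/(2π) × 54.40 h = (1.5754/π) × 54.40 = 27.28 h.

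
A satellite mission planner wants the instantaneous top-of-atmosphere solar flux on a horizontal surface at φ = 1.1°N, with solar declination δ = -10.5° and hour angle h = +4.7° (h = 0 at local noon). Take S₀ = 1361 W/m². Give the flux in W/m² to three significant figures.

1.33e+03 W/m²

cos θ_z = sin φ sin δ + cos φ cos δ cos h = -0.003498 + 0.979768 = 0.976270.
Flux = S₀ · cos θ_z = 1361 × 0.976270 = 1329 W/m².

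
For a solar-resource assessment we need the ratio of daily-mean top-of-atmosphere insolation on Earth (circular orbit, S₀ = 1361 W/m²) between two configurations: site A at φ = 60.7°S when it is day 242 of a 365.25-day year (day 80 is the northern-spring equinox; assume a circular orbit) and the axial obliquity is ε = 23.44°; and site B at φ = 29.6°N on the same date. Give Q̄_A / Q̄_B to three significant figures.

— Configuration A (φ=-60.7°):
Solar longitude: λ_s = 360° × (242 − 80)/365.25 = 159.671°.
sin δ = sin 23.44° × sin 159.671° = 0.13819, so δ = +7.943°.
cos H₀ = −tan(-60.7°) tan(+7.943°) = 0.2486, H₀ = 1.3195 rad.
Bracket: H₀ sin φ sin δ + cos φ cos δ sin H₀ = 1.3195×-0.87207×0.13819 + 0.48938×0.99041×0.96860 = -0.159015 + 0.469468 = 0.310453.
Q̄ = (S₀/π) × [bracket] = (1361/π) × 0.310453 = 134.49 W/m².
— Configuration B (φ=+29.6°):
cos H₀ = −tan(+29.6°) tan(+7.943°) = -0.0793, H₀ = 1.6501 rad.
Bracket: H₀ sin φ sin δ + cos φ cos δ sin H₀ = 1.6501×0.49394×0.13819 + 0.86949×0.99041×0.99685 = 0.112632 + 0.858439 = 0.971071.
Q̄ = (S₀/π) × [bracket] = (1361/π) × 0.971071 = 420.69 W/m².
Ratio Q̄_A / Q̄_B = 134.49 / 420.69 = 0.3197.

Q̄_A / Q̄_B ≈ 0.320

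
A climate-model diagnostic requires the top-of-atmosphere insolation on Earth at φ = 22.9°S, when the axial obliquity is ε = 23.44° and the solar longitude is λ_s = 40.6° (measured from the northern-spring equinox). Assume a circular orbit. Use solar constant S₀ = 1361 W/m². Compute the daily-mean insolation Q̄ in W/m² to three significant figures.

Q̄ ≈ 319 W/m²

Solar declination: sin δ = sin ε · sin λ_s = sin 23.44° × sin 40.6° = 0.25887, so δ = +15.003°.
cos H₀ = −tan(-22.9°) tan(+15.003°) = 0.1132, H₀ = 1.4573 rad.
Bracket: H₀ sin φ sin δ + cos φ cos δ sin H₀ = 1.4573×-0.38912×0.25887 + 0.92119×0.96591×0.99357 = -0.146796 + 0.884065 = 0.737269.
Q̄ = (S₀/π) × [bracket] = (1361/π) × 0.737269 = 319.4 W/m².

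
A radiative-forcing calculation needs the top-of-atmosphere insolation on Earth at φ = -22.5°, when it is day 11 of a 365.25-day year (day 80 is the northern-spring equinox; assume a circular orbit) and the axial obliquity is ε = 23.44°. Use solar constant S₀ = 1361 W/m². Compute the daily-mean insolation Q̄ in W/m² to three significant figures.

Solar longitude: λ_s = 360° × (11 − 80)/365.25 = -68.008°, i.e. -68.008° + 360° = 291.992°.
sin δ = sin 23.44° × sin 291.992° = -0.36884, so δ = -21.644°.
cos H₀ = −tan(-22.5°) tan(-21.644°) = -0.1644, H₀ = 1.7359 rad.
Bracket: H₀ sin φ sin δ + cos φ cos δ sin H₀ = 1.7359×-0.38268×-0.36884 + 0.92388×0.92949×0.98640 = 0.245018 + 0.847058 = 1.092076.
Q̄ = (S₀/π) × [bracket] = (1361/π) × 1.092076 = 473.1 W/m².

Q̄ ≈ 473 W/m²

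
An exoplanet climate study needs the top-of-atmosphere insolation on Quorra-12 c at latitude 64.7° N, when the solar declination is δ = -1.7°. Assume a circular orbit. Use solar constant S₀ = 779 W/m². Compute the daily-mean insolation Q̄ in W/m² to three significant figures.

cos H₀ = −tan(+64.7°) tan(-1.700°) = 0.0628, H₀ = 1.5080 rad.
Bracket: H₀ sin φ sin δ + cos φ cos δ sin H₀ = 1.5080×0.90408×-0.02967 + 0.42736×0.99956×0.99803 = -0.040451 + 0.426330 = 0.385879.
Q̄ = (S₀/π) × [bracket] = (779/π) × 0.385879 = 95.68 W/m².

Q̄ ≈ 95.7 W/m²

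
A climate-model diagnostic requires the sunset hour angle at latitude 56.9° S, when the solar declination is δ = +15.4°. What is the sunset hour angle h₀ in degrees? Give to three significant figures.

h₀ = 65.0°

cos h₀ = −tan ϕ · tan δ = −tan(-56.9°) × tan(+15.400°) = 0.4225, so h₀ = 1.1346 rad = 65.01°.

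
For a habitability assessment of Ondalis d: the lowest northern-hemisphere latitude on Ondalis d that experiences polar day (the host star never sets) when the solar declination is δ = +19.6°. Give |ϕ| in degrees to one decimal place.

Polar day requires cos h₀ = −tan ϕ tan δ ≤ −1, i.e. tan ϕ tan δ ≥ 1.
The boundary is |tan ϕ| · |tan δ| = 1, so |ϕ| = 90° − |δ| = 90° − 19.6° = 70.4° in the northern hemisphere.

|ϕ| = 70.4°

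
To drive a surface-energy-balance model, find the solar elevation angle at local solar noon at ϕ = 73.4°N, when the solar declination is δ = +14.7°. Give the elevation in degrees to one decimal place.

31.3°

At local noon the hour angle is zero, so the zenith angle equals |ϕ − δ| = |+73.4° − (+14.700°)| = 58.700°.
Elevation = 90° − 58.700° = 31.3°.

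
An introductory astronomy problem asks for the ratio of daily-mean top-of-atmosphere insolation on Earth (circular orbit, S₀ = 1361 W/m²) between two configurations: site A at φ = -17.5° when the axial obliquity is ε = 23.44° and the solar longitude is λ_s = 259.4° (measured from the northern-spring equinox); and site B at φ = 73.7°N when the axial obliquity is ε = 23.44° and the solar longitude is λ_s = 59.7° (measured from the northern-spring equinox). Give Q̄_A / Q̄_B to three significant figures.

— Configuration A (φ=-17.5°):
Solar declination: sin δ = sin ε · sin λ_s = sin 23.44° × sin 259.4° = -0.39100, so δ = -23.017°.
cos H₀ = −tan(-17.5°) tan(-23.017°) = -0.1339, H₀ = 1.7051 rad.
Bracket: H₀ sin φ sin δ + cos φ cos δ sin H₀ = 1.7051×-0.30071×-0.39100 + 0.95372×0.92039×0.99099 = 0.200482 + 0.869885 = 1.070367.
Q̄ = (S₀/π) × [bracket] = (1361/π) × 1.070367 = 463.70 W/m².
— Configuration B (φ=+73.7°):
Solar declination: sin δ = sin ε · sin λ_s = sin 23.44° × sin 59.7° = 0.34345, so δ = +20.087°.
cos H₀ = −tan(+73.7°) tan(+20.087°) = -1.2506 ≤ −1 ⇒ polar day, H₀ = π.
Bracket: H₀ sin φ sin δ + cos φ cos δ sin H₀ = 3.1416×0.95981×0.34345 + 0.28067×0.93917×0.00000 = 1.035618 + 0.000000 = 1.035618.
Q̄ = (S₀/π) × [bracket] = (1361/π) × 1.035618 = 448.65 W/m².
Ratio Q̄_A / Q̄_B = 463.70 / 448.65 = 1.034.

Q̄_A / Q̄_B ≈ 1.03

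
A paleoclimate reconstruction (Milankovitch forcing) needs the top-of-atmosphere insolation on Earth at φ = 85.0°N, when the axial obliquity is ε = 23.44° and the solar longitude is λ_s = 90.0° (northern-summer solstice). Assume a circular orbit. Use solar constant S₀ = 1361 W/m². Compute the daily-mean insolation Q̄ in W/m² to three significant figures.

Q̄ ≈ 539 W/m²

Solar declination: sin δ = sin ε · sin λ_s = sin 23.44° × sin 90.0° = 0.39779, so δ = +23.440°.
cos H₀ = −tan(+85.0°) tan(+23.440°) = -4.9557 ≤ −1 ⇒ polar day, H₀ = π.
Bracket: H₀ sin φ sin δ + cos φ cos δ sin H₀ = 3.1416×0.99619×0.39779 + 0.08716×0.91748×0.00000 = 1.244936 + 0.000000 = 1.244936.
Q̄ = (S₀/π) × [bracket] = (1361/π) × 1.244936 = 539.3 W/m².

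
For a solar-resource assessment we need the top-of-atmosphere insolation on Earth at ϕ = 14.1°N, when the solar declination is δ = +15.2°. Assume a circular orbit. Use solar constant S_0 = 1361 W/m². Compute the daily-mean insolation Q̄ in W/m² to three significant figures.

cos h₀ = −tan(+14.1°) tan(+15.200°) = -0.0682, h₀ = 1.6391 rad.
Bracket: h₀ sin ϕ sin δ + cos ϕ cos δ sin h₀ = 1.6391×0.24362×0.26219 + 0.96987×0.96502×0.99767 = 0.104697 + 0.933763 = 1.038460.
Q̄ = (S_0/π) × [bracket] = (1361/π) × 1.038460 = 449.9 W/m².

Q̄ ≈ 450 W/m²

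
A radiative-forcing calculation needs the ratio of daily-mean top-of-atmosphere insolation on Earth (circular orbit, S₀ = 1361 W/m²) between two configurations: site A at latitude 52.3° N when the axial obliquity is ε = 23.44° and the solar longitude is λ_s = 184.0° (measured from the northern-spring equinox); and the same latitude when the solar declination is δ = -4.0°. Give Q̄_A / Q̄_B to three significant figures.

— Configuration A (φ=+52.3°):
Solar declination: sin δ = sin ε · sin λ_s = sin 23.44° × sin 184.0° = -0.02775, so δ = -1.590°.
cos H₀ = −tan(+52.3°) tan(-1.590°) = 0.0359, H₀ = 1.5349 rad.
Bracket: H₀ sin φ sin δ + cos φ cos δ sin H₀ = 1.5349×0.79122×-0.02775 + 0.61153×0.99961×0.99935 = -0.033701 + 0.610894 = 0.577193.
Q̄ = (S₀/π) × [bracket] = (1361/π) × 0.577193 = 250.05 W/m².
— Configuration B (φ=+52.3°):
cos H₀ = −tan(+52.3°) tan(-4.000°) = 0.0905, H₀ = 1.4802 rad.
Bracket: H₀ sin φ sin δ + cos φ cos δ sin H₀ = 1.4802×0.79122×-0.06976 + 0.61153×0.99756×0.99590 = -0.081700 + 0.607537 = 0.525837.
Q̄ = (S₀/π) × [bracket] = (1361/π) × 0.525837 = 227.80 W/m².
Ratio Q̄_A / Q̄_B = 250.05 / 227.80 = 1.098.

Q̄_A / Q̄_B ≈ 1.10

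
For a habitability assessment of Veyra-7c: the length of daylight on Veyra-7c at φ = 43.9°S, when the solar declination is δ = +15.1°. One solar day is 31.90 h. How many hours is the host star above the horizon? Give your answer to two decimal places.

cos H₀ = −tan φ · tan δ = −tan(-43.9°) × tan(+15.100°) = 0.2597, so H₀ = 1.3081 rad = 74.95°.
Daylight = 2H₀/(2π) × 31.90 h = (1.3081/π) × 31.90 = 13.28 h.

13.28 h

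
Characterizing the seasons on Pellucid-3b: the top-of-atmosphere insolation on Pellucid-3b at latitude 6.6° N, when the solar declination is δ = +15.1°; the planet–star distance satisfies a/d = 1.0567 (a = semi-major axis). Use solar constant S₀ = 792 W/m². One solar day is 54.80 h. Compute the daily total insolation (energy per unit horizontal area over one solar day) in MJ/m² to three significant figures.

55.9 MJ/m²

cos H₀ = −tan(+6.6°) tan(+15.100°) = -0.0312, H₀ = 1.6020 rad.
Bracket: H₀ sin φ sin δ + cos φ cos δ sin H₀ = 1.6020×0.11494×0.26050 + 0.99337×0.96547×0.99951 = 0.047967 + 0.958599 = 1.006566.
Inverse-square distance factor (a/d)² = 1.0567² = 1.116615.
Q̄ = (S₀/π) × 1.116615 × [bracket] = (792/π) × 1.116615 × 1.006566 = 283.35 W/m².
Daily total = Q̄ × 54.80 h × 3600 s/h = 283.35 × 54.80 × 3600 / 10⁶ = 55.90 MJ/m².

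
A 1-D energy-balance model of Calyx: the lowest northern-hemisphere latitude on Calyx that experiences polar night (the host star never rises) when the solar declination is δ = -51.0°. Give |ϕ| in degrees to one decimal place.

|ϕ| = 39.0°

Polar night requires cos h₀ = −tan ϕ tan δ ≥ 1, i.e. tan ϕ tan δ ≤ −1.
The boundary is |tan ϕ| · |tan δ| = 1, so |ϕ| = 90° − |δ| = 90° − 51.0° = 39.0° in the northern hemisphere.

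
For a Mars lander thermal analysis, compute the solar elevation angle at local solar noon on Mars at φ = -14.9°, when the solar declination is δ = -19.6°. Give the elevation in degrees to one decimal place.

85.3°

At local noon the hour angle is zero, so the zenith angle equals |φ − δ| = |-14.9° − (-19.600°)| = 4.700°.
Elevation = 90° − 4.700° = 85.3°.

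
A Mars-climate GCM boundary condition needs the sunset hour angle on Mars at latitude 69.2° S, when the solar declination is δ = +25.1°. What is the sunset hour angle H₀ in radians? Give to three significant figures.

H₀ = 0.00 rad

cos H₀ = −tan φ · tan δ = 1.2332 ≥ 1, so the Sun never rises (polar night) and H₀ = 0.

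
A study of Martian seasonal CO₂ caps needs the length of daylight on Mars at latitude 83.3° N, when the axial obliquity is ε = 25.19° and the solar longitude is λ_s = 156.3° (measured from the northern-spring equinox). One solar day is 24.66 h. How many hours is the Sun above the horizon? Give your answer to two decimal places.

Solar declination: sin δ = sin ε · sin λ_s = sin 25.19° × sin 156.3° = 0.17108, so δ = +9.850°.
Sunrise equation: cos H₀ = −tan φ · tan δ = -1.4781 ≤ −1, so the Sun never sets (polar day) and H₀ = π.
Daylight = 2H₀/(2π) × 24.66 h = (3.1416/π) × 24.66 = 24.66 h.

24.66 h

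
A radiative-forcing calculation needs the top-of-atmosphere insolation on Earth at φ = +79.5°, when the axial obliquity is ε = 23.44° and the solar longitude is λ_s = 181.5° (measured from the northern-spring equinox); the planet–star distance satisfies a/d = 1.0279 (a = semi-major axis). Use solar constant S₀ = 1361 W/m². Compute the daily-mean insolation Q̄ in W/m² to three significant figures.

Q̄ ≈ 76.2 W/m²

Solar declination: sin δ = sin ε · sin λ_s = sin 23.44° × sin 181.5° = -0.01041, so δ = -0.597°.
cos H₀ = −tan(+79.5°) tan(-0.597°) = 0.0562, H₀ = 1.5146 rad.
Bracket: H₀ sin φ sin δ + cos φ cos δ sin H₀ = 1.5146×0.98325×-0.01041 + 0.18224×0.99995×0.99842 = -0.015503 + 0.181943 = 0.166440.
Inverse-square distance factor (a/d)² = 1.0279² = 1.056578.
Q̄ = (S₀/π) × 1.056578 × [bracket] = (1361/π) × 1.056578 × 0.166440 = 76.18 W/m².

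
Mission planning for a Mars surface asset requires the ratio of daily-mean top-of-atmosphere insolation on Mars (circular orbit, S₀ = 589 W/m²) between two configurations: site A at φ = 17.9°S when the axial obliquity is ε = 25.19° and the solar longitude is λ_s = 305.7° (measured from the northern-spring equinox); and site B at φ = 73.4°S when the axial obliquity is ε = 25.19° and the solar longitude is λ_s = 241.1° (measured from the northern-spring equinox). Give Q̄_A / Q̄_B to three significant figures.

Q̄_A / Q̄_B ≈ 0.950

— Configuration A (φ=-17.9°):
Solar declination: sin δ = sin ε · sin λ_s = sin 25.19° × sin 305.7° = -0.34564, so δ = -20.221°.
cos H₀ = −tan(-17.9°) tan(-20.221°) = -0.1190, H₀ = 1.6901 rad.
Bracket: H₀ sin φ sin δ + cos φ cos δ sin H₀ = 1.6901×-0.30736×-0.34564 + 0.95159×0.93837×0.99290 = 0.179549 + 0.886604 = 1.066153.
Q̄ = (S₀/π) × [bracket] = (589/π) × 1.066153 = 199.89 W/m².
— Configuration B (φ=-73.4°):
Solar declination: sin δ = sin ε · sin λ_s = sin 25.19° × sin 241.1° = -0.37262, so δ = -21.877°.
cos H₀ = −tan(-73.4°) tan(-21.877°) = -1.3469 ≤ −1 ⇒ polar day, H₀ = π.
Bracket: H₀ sin φ sin δ + cos φ cos δ sin H₀ = 3.1416×-0.95832×-0.37262 + 0.28569×0.92799×0.00000 = 1.121831 + 0.000000 = 1.121831.
Q̄ = (S₀/π) × [bracket] = (589/π) × 1.121831 = 210.33 W/m².
Ratio Q̄_A / Q̄_B = 199.89 / 210.33 = 0.9504.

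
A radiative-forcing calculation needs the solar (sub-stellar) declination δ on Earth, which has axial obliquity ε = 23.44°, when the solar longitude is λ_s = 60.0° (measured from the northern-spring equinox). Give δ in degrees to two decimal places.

sin δ = sin ε · sin λ_s = sin 23.44° × sin 60.0° = 0.344495.
δ = arcsin(0.344495) = +20.15°.

δ = +20.15°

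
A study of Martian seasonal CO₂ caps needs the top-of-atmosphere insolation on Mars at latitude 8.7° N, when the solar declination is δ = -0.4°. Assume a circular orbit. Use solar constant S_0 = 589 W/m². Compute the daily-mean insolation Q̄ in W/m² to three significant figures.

cos h₀ = −tan(+8.7°) tan(-0.400°) = 0.0011, h₀ = 1.5697 rad.
Bracket: h₀ sin ϕ sin δ + cos ϕ cos δ sin h₀ = 1.5697×0.15126×-0.00698 + 0.98849×0.99998×1.00000 = -0.001657 + 0.988470 = 0.986813.
Q̄ = (S_0/π) × [bracket] = (589/π) × 0.986813 = 185.0 W/m².

Q̄ ≈ 185 W/m²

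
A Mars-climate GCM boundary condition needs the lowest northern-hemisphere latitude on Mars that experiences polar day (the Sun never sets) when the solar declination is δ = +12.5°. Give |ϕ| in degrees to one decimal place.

|ϕ| = 77.5°

Polar day requires cos h₀ = −tan ϕ tan δ ≤ −1, i.e. tan ϕ tan δ ≥ 1.
The boundary is |tan ϕ| · |tan δ| = 1, so |ϕ| = 90° − |δ| = 90° − 12.5° = 77.5° in the northern hemisphere.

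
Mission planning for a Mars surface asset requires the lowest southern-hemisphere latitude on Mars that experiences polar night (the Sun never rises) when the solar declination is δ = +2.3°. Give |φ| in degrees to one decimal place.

|φ| = 87.7°

Polar night requires cos H₀ = −tan φ tan δ ≥ 1, i.e. tan φ tan δ ≤ −1.
The boundary is |tan φ| · |tan δ| = 1, so |φ| = 90° − |δ| = 90° − 2.3° = 87.7° in the southern hemisphere.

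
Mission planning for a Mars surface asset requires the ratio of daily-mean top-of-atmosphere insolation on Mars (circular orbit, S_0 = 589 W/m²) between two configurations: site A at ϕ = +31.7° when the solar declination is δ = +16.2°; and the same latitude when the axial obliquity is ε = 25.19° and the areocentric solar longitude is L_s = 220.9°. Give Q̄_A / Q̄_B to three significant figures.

Q̄_A / Q̄_B ≈ 1.77

— Configuration A (ϕ=+31.7°):
cos h₀ = −tan(+31.7°) tan(+16.200°) = -0.1794, h₀ = 1.7512 rad.
Bracket: h₀ sin ϕ sin δ + cos ϕ cos δ sin h₀ = 1.7512×0.52547×0.27899 + 0.85081×0.96029×0.98377 = 0.256727 + 0.803764 = 1.060491.
Q̄ = (S_0/π) × [bracket] = (589/π) × 1.060491 = 198.83 W/m².
— Configuration B (ϕ=+31.7°):
sin δ = sin 25.19° × sin 220.9° = -0.27867, so δ = -16.181°.
cos h₀ = −tan(+31.7°) tan(-16.181°) = 0.1792, h₀ = 1.3906 rad.
Bracket: h₀ sin ϕ sin δ + cos ϕ cos δ sin h₀ = 1.3906×0.52547×-0.27867 + 0.85081×0.96039×0.98381 = -0.203629 + 0.803880 = 0.600251.
Q̄ = (S_0/π) × [bracket] = (589/π) × 0.600251 = 112.54 W/m².
Ratio Q̄_A / Q̄_B = 198.83 / 112.54 = 1.767.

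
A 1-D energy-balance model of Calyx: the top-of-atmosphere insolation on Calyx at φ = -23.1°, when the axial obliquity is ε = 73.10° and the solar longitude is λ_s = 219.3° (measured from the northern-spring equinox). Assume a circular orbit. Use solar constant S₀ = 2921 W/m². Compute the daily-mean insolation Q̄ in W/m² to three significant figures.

Q̄ ≈ 1.06e+03 W/m²

Solar declination: sin δ = sin ε · sin λ_s = sin 73.10° × sin 219.3° = -0.60603, so δ = -37.303°.
cos H₀ = −tan(-23.1°) tan(-37.303°) = -0.3250, H₀ = 1.9018 rad.
Bracket: H₀ sin φ sin δ + cos φ cos δ sin H₀ = 1.9018×-0.39234×-0.60603 + 0.91982×0.79544×0.94573 = 0.452191 + 0.691954 = 1.144145.
Q̄ = (S₀/π) × [bracket] = (2921/π) × 1.144145 = 1064 W/m².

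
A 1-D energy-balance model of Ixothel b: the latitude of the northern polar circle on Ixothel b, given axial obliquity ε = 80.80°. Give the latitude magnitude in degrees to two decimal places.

The polar circle is the lowest latitude that experiences at least one full rotation of continuous daylight at the northern-summer solstice; it lies at |φ| = 90° − ε = 90° − 80.80° = 9.20°.

9.20°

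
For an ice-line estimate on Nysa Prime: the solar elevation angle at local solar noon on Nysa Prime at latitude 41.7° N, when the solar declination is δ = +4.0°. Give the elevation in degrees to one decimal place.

At local noon the hour angle is zero, so the zenith angle equals |ϕ − δ| = |+41.7° − (+4.000°)| = 37.700°.
Elevation = 90° − 37.700° = 52.3°.

52.3°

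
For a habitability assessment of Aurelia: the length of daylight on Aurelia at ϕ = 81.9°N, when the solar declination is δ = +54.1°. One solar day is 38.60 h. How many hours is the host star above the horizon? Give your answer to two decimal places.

Sunrise equation: cos h₀ = −tan ϕ · tan δ = -9.7065 ≤ −1, so the host star never sets (polar day) and h₀ = π.
Daylight = 2h₀/(2π) × 38.60 h = (3.1416/π) × 38.60 = 38.60 h.

38.60 h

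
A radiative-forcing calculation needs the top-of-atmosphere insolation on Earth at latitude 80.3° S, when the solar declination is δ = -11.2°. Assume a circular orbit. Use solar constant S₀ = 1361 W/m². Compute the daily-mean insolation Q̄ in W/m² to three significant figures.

cos H₀ = −tan(-80.3°) tan(-11.200°) = -1.1584 ≤ −1 ⇒ polar day, H₀ = π.
Bracket: H₀ sin φ sin δ + cos φ cos δ sin H₀ = 3.1416×-0.98570×-0.19423 + 0.16849×0.98096×0.00000 = 0.601467 + 0.000000 = 0.601467.
Q̄ = (S₀/π) × [bracket] = (1361/π) × 0.601467 = 260.6 W/m².

Q̄ ≈ 261 W/m²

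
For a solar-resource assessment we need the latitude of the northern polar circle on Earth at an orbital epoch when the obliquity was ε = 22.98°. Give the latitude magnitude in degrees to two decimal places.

67.02°

The polar circle is the lowest latitude that experiences at least one full rotation of continuous daylight at the northern-summer solstice; it lies at |φ| = 90° − ε = 90° − 22.98° = 67.02°.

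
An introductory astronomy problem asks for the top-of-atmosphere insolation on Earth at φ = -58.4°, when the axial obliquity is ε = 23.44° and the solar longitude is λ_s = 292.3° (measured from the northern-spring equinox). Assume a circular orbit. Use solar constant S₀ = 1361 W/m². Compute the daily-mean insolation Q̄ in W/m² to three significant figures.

Solar declination: sin δ = sin ε · sin λ_s = sin 23.44° × sin 292.3° = -0.36804, so δ = -21.595°.
cos H₀ = −tan(-58.4°) tan(-21.595°) = -0.6434, H₀ = 2.2697 rad.
Bracket: H₀ sin φ sin δ + cos φ cos δ sin H₀ = 2.2697×-0.85173×-0.36804 + 0.52399×0.92981×0.76553 = 0.711484 + 0.372975 = 1.084459.
Q̄ = (S₀/π) × [bracket] = (1361/π) × 1.084459 = 469.8 W/m².

Q̄ ≈ 470 W/m²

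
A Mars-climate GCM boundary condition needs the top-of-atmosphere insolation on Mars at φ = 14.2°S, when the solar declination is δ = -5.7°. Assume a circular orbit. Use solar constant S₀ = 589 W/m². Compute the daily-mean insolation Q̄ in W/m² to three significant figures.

cos H₀ = −tan(-14.2°) tan(-5.700°) = -0.0253, H₀ = 1.5961 rad.
Bracket: H₀ sin φ sin δ + cos φ cos δ sin H₀ = 1.5961×-0.24531×-0.09932 + 0.96945×0.99506×0.99968 = 0.038888 + 0.964352 = 1.003240.
Q̄ = (S₀/π) × [bracket] = (589/π) × 1.003240 = 188.1 W/m².

Q̄ ≈ 188 W/m²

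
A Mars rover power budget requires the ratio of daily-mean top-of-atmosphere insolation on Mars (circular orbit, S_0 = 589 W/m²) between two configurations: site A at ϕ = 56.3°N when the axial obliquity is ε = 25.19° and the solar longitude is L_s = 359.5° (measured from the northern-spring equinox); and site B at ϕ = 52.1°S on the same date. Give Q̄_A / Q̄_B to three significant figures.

Q̄_A / Q̄_B ≈ 0.889

— Configuration A (ϕ=+56.3°):
Solar declination: sin δ = sin ε · sin L_s = sin 25.19° × sin 359.5° = -0.00371, so δ = -0.213°.
cos h₀ = −tan(+56.3°) tan(-0.213°) = 0.0056, h₀ = 1.5652 rad.
Bracket: h₀ sin ϕ sin δ + cos ϕ cos δ sin h₀ = 1.5652×0.83195×-0.00371 + 0.55484×0.99999×0.99998 = -0.004831 + 0.554823 = 0.549992.
Q̄ = (S_0/π) × [bracket] = (589/π) × 0.549992 = 103.11 W/m².
— Configuration B (ϕ=-52.1°):
cos h₀ = −tan(-52.1°) tan(-0.213°) = -0.0048, h₀ = 1.5756 rad.
Bracket: h₀ sin ϕ sin δ + cos ϕ cos δ sin h₀ = 1.5756×-0.78908×-0.00371 + 0.61429×0.99999×0.99999 = 0.004613 + 0.614278 = 0.618891.
Q̄ = (S_0/π) × [bracket] = (589/π) × 0.618891 = 116.03 W/m².
Ratio Q̄_A / Q̄_B = 103.11 / 116.03 = 0.8886.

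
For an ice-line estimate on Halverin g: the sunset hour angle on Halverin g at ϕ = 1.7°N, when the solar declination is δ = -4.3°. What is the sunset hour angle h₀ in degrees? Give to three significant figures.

cos h₀ = −tan ϕ · tan δ = −tan(+1.7°) × tan(-4.300°) = 0.0022, so h₀ = 1.5686 rad = 89.87°.

h₀ = 89.9°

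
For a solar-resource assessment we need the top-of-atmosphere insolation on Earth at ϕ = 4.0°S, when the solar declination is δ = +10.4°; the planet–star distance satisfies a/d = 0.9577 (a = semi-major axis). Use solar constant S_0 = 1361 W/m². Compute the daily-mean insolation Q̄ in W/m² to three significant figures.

Q̄ ≈ 382 W/m²

cos h₀ = −tan(-4.0°) tan(+10.400°) = 0.0128, h₀ = 1.5580 rad.
Bracket: h₀ sin ϕ sin δ + cos ϕ cos δ sin h₀ = 1.5580×-0.06976×0.18052 + 0.99756×0.98357×0.99992 = -0.019620 + 0.981092 = 0.961472.
Inverse-square distance factor (a/d)² = 0.9577² = 0.917189.
Q̄ = (S_0/π) × 0.917189 × [bracket] = (1361/π) × 0.917189 × 0.961472 = 382.0 W/m².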